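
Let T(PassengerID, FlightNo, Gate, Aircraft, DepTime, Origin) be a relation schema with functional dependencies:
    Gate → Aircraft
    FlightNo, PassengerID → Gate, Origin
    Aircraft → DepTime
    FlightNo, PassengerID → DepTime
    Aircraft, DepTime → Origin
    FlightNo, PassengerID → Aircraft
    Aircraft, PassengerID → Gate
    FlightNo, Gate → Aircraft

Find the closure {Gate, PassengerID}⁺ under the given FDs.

{Aircraft, DepTime, Gate, Origin, PassengerID}

Start with {Gate, PassengerID}.
Gate → Aircraft applies; add {Aircraft} → now {Aircraft, Gate, PassengerID}.
Aircraft → DepTime applies; add {DepTime} → now {Aircraft, DepTime, Gate, PassengerID}.
Aircraft, DepTime → Origin applies; add {Origin} → now {Aircraft, DepTime, Gate, Origin, PassengerID}.
No further FD applies.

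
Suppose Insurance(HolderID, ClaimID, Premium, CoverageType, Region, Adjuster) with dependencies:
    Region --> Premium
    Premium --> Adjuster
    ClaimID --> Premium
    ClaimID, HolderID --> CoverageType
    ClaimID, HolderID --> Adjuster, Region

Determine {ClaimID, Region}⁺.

Start with {ClaimID, Region}.
Region --> Premium applies; add {Premium} → now {ClaimID, Premium, Region}.
Premium --> Adjuster applies; add {Adjuster} → now {Adjuster, ClaimID, Premium, Region}.
No further FD applies.

{Adjuster, ClaimID, Premium, Region}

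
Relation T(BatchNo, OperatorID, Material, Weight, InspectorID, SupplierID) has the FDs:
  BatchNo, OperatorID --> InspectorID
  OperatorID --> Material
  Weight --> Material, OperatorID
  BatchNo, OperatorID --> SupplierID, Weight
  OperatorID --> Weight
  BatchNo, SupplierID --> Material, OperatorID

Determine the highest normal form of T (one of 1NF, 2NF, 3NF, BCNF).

Candidate keys: {BatchNo, OperatorID}, {BatchNo, SupplierID}, {BatchNo, Weight}. Prime attributes: {BatchNo, OperatorID, SupplierID, Weight}.
For OperatorID --> Material we have {OperatorID}⁺ = {Material, OperatorID, Weight}; {OperatorID} is not a superkey, so BCNF fails.
OperatorID --> Material has non-prime {Material} on the right and a non-superkey on the left, so 3NF fails.
The proper key subset {OperatorID} of {BatchNo, OperatorID} determines non-prime {Material}, so the relation is not even in 2NF.

1NF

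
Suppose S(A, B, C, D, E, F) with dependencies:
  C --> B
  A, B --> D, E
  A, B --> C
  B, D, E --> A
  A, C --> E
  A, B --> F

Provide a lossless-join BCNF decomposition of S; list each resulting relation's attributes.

Candidate keys of the original relation: {A, B}, {A, C}, {B, D, E}, {C, D, E}.
{A, B, C, D, E, F}: {C} determines {B, C} here but is not a superkey — split on C --> B, giving {B, C} and {A, C, D, E, F}.
{B, C} has no BCNF violation.
{A, C, D, E, F} has no BCNF violation.

{A, C, D, E, F}; {B, C}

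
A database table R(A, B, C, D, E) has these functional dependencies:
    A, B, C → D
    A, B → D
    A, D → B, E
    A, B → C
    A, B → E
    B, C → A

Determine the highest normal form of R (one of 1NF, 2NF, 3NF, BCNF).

BCNF

Candidate keys: {A, B}, {A, D}, {B, C}. Prime attributes: {A, B, C, D}.
Each dependency's left side is a superkey — BCNF holds.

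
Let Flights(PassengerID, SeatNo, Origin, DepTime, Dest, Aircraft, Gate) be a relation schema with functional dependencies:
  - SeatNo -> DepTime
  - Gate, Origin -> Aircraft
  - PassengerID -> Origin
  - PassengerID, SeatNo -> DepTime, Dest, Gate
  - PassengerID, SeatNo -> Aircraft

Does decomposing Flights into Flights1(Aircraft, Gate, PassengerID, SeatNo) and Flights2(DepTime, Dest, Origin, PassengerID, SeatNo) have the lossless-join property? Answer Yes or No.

Yes

The shared attributes are {PassengerID, SeatNo} and {PassengerID, SeatNo}⁺ = {Aircraft, DepTime, Dest, Gate, Origin, PassengerID, SeatNo}.
Since Flights1 ⊆ {Aircraft, DepTime, Dest, Gate, Origin, PassengerID, SeatNo}, the intersection is a superkey of Flights1; the decomposition is lossless.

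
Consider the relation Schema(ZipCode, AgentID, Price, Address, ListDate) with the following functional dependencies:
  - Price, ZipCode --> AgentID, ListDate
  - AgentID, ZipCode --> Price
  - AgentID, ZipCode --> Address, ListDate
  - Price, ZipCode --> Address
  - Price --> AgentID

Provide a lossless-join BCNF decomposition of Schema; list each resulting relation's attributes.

{Address, ListDate, Price, ZipCode}; {AgentID, Price}

Candidate keys of the original relation: {AgentID, ZipCode}, {Price, ZipCode}.
In {Address, AgentID, ListDate, Price, ZipCode}, {Price} is not a superkey ({Price}⁺ restricted to this set is {AgentID, Price}), so split on Price --> AgentID into {AgentID, Price} and {Address, ListDate, Price, ZipCode}.
{AgentID, Price}: every determinant is a superkey — BCNF.
{Address, ListDate, Price, ZipCode}: every determinant is a superkey — BCNF.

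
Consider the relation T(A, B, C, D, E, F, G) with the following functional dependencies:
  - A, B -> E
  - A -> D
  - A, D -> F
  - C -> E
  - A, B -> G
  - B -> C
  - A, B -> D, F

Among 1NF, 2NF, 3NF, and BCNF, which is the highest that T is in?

1NF

Candidate key: {A, B}. Prime attributes: {A, B}.
A -> D breaks BCNF: {A}⁺ = {A, D, F}, so {A} is not a superkey.
A -> D determines the non-prime attribute {D} from a non-superkey — 3NF is violated.
{A} is a proper subset of the key {A, B}, and {A}⁺ contains the non-prime attributes {D, F} — a partial dependency, so 2NF is violated.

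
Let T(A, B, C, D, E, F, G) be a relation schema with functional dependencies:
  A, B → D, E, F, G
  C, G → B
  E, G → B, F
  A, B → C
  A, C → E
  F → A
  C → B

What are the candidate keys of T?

{A, B}⁺ = {A, B, C, D, E, F, G} — all of the relation — so {A, B} is a candidate key.
{A, C}⁺ = {A, B, C, D, E, F, G} — all of the relation — so {A, C} is a candidate key.
{B, F}⁺ = {A, B, C, D, E, F, G} — all of the relation — so {B, F} is a candidate key.
{C, F}⁺ = {A, B, C, D, E, F, G} — all of the relation — so {C, F} is a candidate key.
{E, G}⁺ = {A, B, C, D, E, F, G} — all of the relation — so {E, G} is a candidate key.
Any other superkey properly contains one of these, so there are no further candidate keys.

{A, B}, {A, C}, {B, F}, {C, F}, {E, G}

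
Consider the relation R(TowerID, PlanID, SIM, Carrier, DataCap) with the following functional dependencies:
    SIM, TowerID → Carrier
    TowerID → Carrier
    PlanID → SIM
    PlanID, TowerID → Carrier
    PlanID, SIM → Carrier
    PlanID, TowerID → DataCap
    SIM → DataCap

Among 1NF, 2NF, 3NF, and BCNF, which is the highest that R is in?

Candidate key: {PlanID, TowerID}. Prime attributes: {PlanID, TowerID}.
SIM, TowerID → Carrier: {SIM, TowerID}⁺ = {Carrier, DataCap, SIM, TowerID}, which is not all of the attributes, so the left side is not a superkey — BCNF is violated.
SIM, TowerID → Carrier determines the non-prime attribute {Carrier} from a non-superkey — 3NF is violated.
{PlanID} is a proper subset of the key {PlanID, TowerID}, and {PlanID}⁺ contains the non-prime attributes {Carrier, DataCap, SIM} — a partial dependency, so 2NF is violated.

1NF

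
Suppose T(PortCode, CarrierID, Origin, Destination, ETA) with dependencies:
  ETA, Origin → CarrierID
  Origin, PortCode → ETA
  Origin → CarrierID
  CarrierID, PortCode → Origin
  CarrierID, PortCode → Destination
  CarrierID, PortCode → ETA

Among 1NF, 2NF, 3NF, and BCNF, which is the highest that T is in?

3NF

Candidate keys: {CarrierID, PortCode}, {Origin, PortCode}. Prime attributes: {CarrierID, Origin, PortCode}.
ETA, Origin → CarrierID: {ETA, Origin}⁺ = {CarrierID, ETA, Origin}, which is not all of the attributes, so the left side is not a superkey — BCNF is violated.
Since {CarrierID} ⊆ prime attributes and every other non-superkey FD also has a prime right side, the schema is in 3NF.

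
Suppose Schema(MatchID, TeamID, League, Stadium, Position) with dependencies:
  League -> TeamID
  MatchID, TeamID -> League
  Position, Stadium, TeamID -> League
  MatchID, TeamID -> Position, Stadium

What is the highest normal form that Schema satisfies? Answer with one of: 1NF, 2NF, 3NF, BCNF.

Candidate keys: {League, MatchID}, {MatchID, TeamID}. Prime attributes: {League, MatchID, TeamID}.
League -> TeamID: {League}⁺ = {League, TeamID}, which is not all of the attributes, so the left side is not a superkey — BCNF is violated.
But every attribute on its right side ({TeamID}) is prime, and the same holds for every other non-superkey FD, so 3NF still holds.

3NF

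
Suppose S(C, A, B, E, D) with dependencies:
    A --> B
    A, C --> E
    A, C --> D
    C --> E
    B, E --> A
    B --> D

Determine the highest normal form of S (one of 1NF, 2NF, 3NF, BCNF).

Candidate keys: {A, C}, {B, C}. Prime attributes: {A, B, C}.
A --> B breaks BCNF: {A}⁺ = {A, B, D}, so {A} is not a superkey.
C --> E determines the non-prime attribute {E} from a non-superkey — 3NF is violated.
Since {A} ⊂ {A, C} and {A}⁺ ⊇ {D} with {D} non-prime, there is a partial dependency; 2NF fails.

1NF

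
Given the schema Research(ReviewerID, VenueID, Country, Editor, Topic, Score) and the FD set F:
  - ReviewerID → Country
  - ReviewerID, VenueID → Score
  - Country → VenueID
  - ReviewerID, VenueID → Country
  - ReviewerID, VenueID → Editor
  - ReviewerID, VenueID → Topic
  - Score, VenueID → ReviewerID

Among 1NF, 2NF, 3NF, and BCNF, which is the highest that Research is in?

Candidate keys: {Country, Score}, {ReviewerID}, {Score, VenueID}. Prime attributes: {Country, ReviewerID, Score, VenueID}.
For Country → VenueID we have {Country}⁺ = {Country, VenueID}; {Country} is not a superkey, so BCNF fails.
Since {VenueID} ⊆ prime attributes and every other non-superkey FD also has a prime right side, the schema is in 3NF.

3NF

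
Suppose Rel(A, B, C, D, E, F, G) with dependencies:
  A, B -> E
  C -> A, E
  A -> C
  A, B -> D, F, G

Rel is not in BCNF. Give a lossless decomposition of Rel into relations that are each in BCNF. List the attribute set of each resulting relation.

{A, C, E}; {B, C, D, F, G}

Candidate keys of the original relation: {A, B}, {B, C}.
In {A, B, C, D, E, F, G}, {C} is not a superkey ({C}⁺ restricted to this set is {A, C, E}), so split on C -> A, E into {A, C, E} and {B, C, D, F, G}.
{A, C, E} has no BCNF violation.
{B, C, D, F, G} has no BCNF violation.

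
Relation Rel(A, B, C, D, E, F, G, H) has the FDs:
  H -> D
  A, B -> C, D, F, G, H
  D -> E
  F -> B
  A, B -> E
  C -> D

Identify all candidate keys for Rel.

{A, B}, {A, F}

No FD produces {A}, so it must be in every candidate key.
Closure of {A, B} is {A, B, C, D, E, F, G, H}, the whole schema; {A, B} is a candidate key.
Closure of {A, F} is {A, B, C, D, E, F, G, H}, the whole schema; {A, F} is a candidate key.
No proper subset of any of these is a key, and no other minimal superkey exists.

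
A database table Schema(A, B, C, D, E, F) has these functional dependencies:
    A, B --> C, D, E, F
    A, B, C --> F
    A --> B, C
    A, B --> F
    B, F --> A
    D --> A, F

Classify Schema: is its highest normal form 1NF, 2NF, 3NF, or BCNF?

Candidate keys: {A}, {B, F}, {D}. Prime attributes: {A, B, D, F}.
The left-hand side of every FD is a superkey, so BCNF is satisfied.

BCNF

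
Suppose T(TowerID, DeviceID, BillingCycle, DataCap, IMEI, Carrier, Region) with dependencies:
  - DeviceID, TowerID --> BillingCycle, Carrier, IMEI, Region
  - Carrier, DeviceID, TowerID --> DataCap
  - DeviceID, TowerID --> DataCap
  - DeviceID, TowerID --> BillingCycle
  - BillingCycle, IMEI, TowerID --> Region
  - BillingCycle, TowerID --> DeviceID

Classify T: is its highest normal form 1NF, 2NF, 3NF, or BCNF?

Candidate keys: {BillingCycle, TowerID}, {DeviceID, TowerID}. Prime attributes: {BillingCycle, DeviceID, TowerID}.
Each dependency's left side is a superkey — BCNF holds.

BCNF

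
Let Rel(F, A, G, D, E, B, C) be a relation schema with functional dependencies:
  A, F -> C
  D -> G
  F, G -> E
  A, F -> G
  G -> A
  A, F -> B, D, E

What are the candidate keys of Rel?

No FD produces {F}, so it must be in every candidate key.
{A, F} is a candidate key since {A, F}⁺ = {A, B, C, D, E, F, G} covers every attribute.
{D, F} is a candidate key since {D, F}⁺ = {A, B, C, D, E, F, G} covers every attribute.
{F, G} is a candidate key since {F, G}⁺ = {A, B, C, D, E, F, G} covers every attribute.
These are minimal and exhaustive — every other superkey contains one of them.

{A, F}, {D, F}, {F, G}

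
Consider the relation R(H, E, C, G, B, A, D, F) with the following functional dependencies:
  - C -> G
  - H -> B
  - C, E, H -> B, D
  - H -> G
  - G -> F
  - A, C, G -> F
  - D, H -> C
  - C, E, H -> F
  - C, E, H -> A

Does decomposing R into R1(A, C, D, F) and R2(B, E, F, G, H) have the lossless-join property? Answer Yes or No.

R1 ∩ R2 = {F}; its closure under F is {F}.
Neither R1 nor R2 is contained in that closure, so the decomposition is lossy.

No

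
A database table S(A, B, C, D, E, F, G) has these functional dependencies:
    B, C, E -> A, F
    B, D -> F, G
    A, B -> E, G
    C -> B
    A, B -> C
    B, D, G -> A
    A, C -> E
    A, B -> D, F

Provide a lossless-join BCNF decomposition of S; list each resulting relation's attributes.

Candidate keys of the original relation: {A, B}, {A, C}, {B, D}, {C, D}, {C, E}.
Within {A, B, C, D, E, F, G}: {C}⁺ ∩ {A, B, C, D, E, F, G} = {B, C}, not the whole set, so C -> B violates BCNF; decompose into {B, C} and {A, C, D, E, F, G}.
{B, C} has no BCNF violation.
{A, C, D, E, F, G} has no BCNF violation.

{A, C, D, E, F, G}; {B, C}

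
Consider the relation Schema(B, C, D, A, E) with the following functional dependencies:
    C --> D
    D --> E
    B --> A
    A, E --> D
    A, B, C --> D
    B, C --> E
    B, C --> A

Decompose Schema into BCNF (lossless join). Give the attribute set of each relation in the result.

Candidate key of the original relation: {B, C}.
Within {A, B, C, D, E}: {C}⁺ ∩ {A, B, C, D, E} = {C, D, E}, not the whole set, so C --> D, E violates BCNF; decompose into {C, D, E} and {A, B, C}.
Within {C, D, E}: {D}⁺ ∩ {C, D, E} = {D, E}, not the whole set, so D --> E violates BCNF; decompose into {D, E} and {C, D}.
{D, E} has no BCNF violation.
{C, D} has no BCNF violation.
Within {A, B, C}: {B}⁺ ∩ {A, B, C} = {A, B}, not the whole set, so B --> A violates BCNF; decompose into {A, B} and {B, C}.
{A, B} has no BCNF violation.
{B, C} has no BCNF violation.

{A, B}; {B, C}; {C, D}; {D, E}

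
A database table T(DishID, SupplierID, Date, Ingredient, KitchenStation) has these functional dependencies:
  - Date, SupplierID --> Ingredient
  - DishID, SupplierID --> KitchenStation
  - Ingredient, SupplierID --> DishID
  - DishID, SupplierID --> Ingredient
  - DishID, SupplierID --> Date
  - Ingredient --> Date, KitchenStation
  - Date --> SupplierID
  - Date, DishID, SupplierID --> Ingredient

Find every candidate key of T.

{Date}, {DishID, SupplierID}, {Ingredient}

Closure of {Date} is {Date, DishID, Ingredient, KitchenStation, SupplierID}, the whole schema; {Date} is a candidate key.
Closure of {Ingredient} is {Date, DishID, Ingredient, KitchenStation, SupplierID}, the whole schema; {Ingredient} is a candidate key.
Closure of {DishID, SupplierID} is {Date, DishID, Ingredient, KitchenStation, SupplierID}, the whole schema; {DishID, SupplierID} is a candidate key.
These are minimal and exhaustive — every other superkey contains one of them.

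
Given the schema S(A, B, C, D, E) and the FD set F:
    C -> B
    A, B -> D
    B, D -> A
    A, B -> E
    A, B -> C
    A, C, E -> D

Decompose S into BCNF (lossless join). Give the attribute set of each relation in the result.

Candidate keys of the original relation: {A, B}, {A, C}, {B, D}, {C, D}.
In {A, B, C, D, E}, {C} is not a superkey ({C}⁺ restricted to this set is {B, C}), so split on C -> B into {B, C} and {A, C, D, E}.
{B, C} has no BCNF violation.
{A, C, D, E} has no BCNF violation.

{A, C, D, E}; {B, C}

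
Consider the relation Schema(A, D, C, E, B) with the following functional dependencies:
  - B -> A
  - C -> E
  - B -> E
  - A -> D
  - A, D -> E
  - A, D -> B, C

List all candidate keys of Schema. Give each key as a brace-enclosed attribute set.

{A} is a candidate key since {A}⁺ = {A, B, C, D, E} covers every attribute.
{B} is a candidate key since {B}⁺ = {A, B, C, D, E} covers every attribute.
These are minimal and exhaustive — every other superkey contains one of them.

{A}, {B}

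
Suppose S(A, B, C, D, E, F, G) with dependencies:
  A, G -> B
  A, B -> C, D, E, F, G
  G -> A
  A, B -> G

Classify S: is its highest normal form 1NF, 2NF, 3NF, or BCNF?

Candidate keys: {A, B}, {G}. Prime attributes: {A, B, G}.
Each dependency's left side is a superkey — BCNF holds.

BCNF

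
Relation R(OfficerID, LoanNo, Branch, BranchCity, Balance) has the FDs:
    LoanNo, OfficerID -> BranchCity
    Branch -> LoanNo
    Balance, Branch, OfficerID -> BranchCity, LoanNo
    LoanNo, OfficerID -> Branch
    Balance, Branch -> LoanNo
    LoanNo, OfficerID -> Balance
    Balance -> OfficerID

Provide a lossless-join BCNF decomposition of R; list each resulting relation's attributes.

{Balance, Branch, BranchCity}; {Balance, OfficerID}; {Branch, LoanNo}

Candidate keys of the original relation: {Balance, Branch}, {Balance, LoanNo}, {Branch, OfficerID}, {LoanNo, OfficerID}.
In {Balance, Branch, BranchCity, LoanNo, OfficerID}, {Branch} is not a superkey ({Branch}⁺ restricted to this set is {Branch, LoanNo}), so split on Branch -> LoanNo into {Branch, LoanNo} and {Balance, Branch, BranchCity, OfficerID}.
{Branch, LoanNo} is in BCNF.
In {Balance, Branch, BranchCity, OfficerID}, {Balance} is not a superkey ({Balance}⁺ restricted to this set is {Balance, OfficerID}), so split on Balance -> OfficerID into {Balance, OfficerID} and {Balance, Branch, BranchCity}.
{Balance, OfficerID} is in BCNF.
{Balance, Branch, BranchCity} is in BCNF.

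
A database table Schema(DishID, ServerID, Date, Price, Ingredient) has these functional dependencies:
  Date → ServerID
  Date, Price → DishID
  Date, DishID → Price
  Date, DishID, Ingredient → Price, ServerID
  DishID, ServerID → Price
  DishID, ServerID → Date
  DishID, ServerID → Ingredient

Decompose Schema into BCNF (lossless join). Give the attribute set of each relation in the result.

{Date, DishID, Ingredient, Price}; {Date, ServerID}

Candidate keys of the original relation: {Date, DishID}, {Date, Price}, {DishID, ServerID}.
{Date, DishID, Ingredient, Price, ServerID}: {Date} determines {Date, ServerID} here but is not a superkey — split on Date → ServerID, giving {Date, ServerID} and {Date, DishID, Ingredient, Price}.
{Date, ServerID}: every determinant is a superkey — BCNF.
{Date, DishID, Ingredient, Price}: every determinant is a superkey — BCNF.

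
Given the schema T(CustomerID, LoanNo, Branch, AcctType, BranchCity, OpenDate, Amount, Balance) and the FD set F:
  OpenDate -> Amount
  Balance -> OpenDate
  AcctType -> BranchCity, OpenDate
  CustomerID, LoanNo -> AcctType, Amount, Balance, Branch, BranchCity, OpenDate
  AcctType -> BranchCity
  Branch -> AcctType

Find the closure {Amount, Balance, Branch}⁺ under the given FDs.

Start with {Amount, Balance, Branch}.
Balance -> OpenDate applies; add {OpenDate} → now {Amount, Balance, Branch, OpenDate}.
Branch -> AcctType applies; add {AcctType} → now {AcctType, Amount, Balance, Branch, OpenDate}.
AcctType -> BranchCity, OpenDate applies; add {BranchCity} → now {AcctType, Amount, Balance, Branch, BranchCity, OpenDate}.
No further FD applies.

{AcctType, Amount, Balance, Branch, BranchCity, OpenDate}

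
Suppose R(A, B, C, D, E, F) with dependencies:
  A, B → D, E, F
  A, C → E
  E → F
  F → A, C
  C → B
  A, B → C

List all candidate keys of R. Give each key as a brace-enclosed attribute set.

{A, B}, {A, C}, {E}, {F}

{E} is a candidate key since {E}⁺ = {A, B, C, D, E, F} covers every attribute.
{F} is a candidate key since {F}⁺ = {A, B, C, D, E, F} covers every attribute.
{A, B} is a candidate key since {A, B}⁺ = {A, B, C, D, E, F} covers every attribute.
{A, C} is a candidate key since {A, C}⁺ = {A, B, C, D, E, F} covers every attribute.
No proper subset of any of these is a key, and no other minimal superkey exists.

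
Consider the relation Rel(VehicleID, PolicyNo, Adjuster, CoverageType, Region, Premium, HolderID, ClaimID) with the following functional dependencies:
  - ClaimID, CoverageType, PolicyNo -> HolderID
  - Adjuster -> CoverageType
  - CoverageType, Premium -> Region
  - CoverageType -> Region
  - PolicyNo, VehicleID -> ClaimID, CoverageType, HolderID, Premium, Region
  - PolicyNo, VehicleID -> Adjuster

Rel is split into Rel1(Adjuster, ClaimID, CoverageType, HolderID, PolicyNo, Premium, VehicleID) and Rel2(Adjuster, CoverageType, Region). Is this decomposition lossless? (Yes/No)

The shared attributes are {Adjuster, CoverageType} and {Adjuster, CoverageType}⁺ = {Adjuster, CoverageType, Region}.
Since Rel2 ⊆ {Adjuster, CoverageType, Region}, the intersection is a superkey of Rel2; the decomposition is lossless.

Yes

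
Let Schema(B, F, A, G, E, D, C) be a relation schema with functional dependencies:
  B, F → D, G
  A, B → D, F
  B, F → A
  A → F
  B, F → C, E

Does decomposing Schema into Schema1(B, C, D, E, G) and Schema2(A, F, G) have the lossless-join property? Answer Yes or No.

Common attributes: {G}; their closure is {G}.
The closure covers neither Schema1 nor Schema2 entirely; the join is not lossless.

No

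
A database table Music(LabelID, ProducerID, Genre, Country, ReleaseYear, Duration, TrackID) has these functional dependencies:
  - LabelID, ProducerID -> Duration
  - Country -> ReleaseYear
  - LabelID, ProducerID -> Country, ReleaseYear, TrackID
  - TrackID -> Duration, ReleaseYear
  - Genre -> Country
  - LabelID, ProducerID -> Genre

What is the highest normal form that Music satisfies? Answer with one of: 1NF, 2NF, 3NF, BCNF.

2NF

Candidate key: {LabelID, ProducerID}. Prime attributes: {LabelID, ProducerID}.
Country -> ReleaseYear breaks BCNF: {Country}⁺ = {Country, ReleaseYear}, so {Country} is not a superkey.
Because {ReleaseYear} is non-prime and the left side of Country -> ReleaseYear is not a superkey, the relation is not in 3NF.
No proper subset of a key has a non-prime attribute in its closure, so there is no partial dependency; 2NF holds.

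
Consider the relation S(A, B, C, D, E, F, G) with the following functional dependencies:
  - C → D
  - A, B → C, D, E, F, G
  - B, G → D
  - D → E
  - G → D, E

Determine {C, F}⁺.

{C, D, E, F}

Start with {C, F}.
C → D applies; add {D} → now {C, D, F}.
D → E applies; add {E} → now {C, D, E, F}.
No further FD applies.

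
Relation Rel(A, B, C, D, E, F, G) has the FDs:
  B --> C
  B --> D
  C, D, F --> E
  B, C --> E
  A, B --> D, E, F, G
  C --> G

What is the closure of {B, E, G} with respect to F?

{B, C, D, E, G}

Start with {B, E, G}.
B --> C applies; add {C} → now {B, C, E, G}.
B --> D applies; add {D} → now {B, C, D, E, G}.
No further FD applies.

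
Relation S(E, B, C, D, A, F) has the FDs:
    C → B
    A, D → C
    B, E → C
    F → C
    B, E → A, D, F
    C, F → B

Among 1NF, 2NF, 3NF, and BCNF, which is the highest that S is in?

3NF

Candidate keys: {A, D, E}, {B, E}, {C, E}, {E, F}. Prime attributes: {A, B, C, D, E, F}.
C → B: {C}⁺ = {B, C}, which is not all of the attributes, so the left side is not a superkey — BCNF is violated.
But every attribute on its right side ({B}) is prime, and the same holds for every other non-superkey FD, so 3NF still holds.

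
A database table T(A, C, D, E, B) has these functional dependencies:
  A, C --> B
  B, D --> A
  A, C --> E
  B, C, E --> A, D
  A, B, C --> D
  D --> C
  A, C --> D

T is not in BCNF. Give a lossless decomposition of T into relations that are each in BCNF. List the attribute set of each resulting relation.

Candidate keys of the original relation: {A, C}, {A, D}, {B, C, E}, {B, D}.
{A, B, C, D, E}: {D} determines {C, D} here but is not a superkey — split on D --> C, giving {C, D} and {A, B, D, E}.
{C, D} is in BCNF.
{A, B, D, E} is in BCNF.

{A, B, D, E}; {C, D}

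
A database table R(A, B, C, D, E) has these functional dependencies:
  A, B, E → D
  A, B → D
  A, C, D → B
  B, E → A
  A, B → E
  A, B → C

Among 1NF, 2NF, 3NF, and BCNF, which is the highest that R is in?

Candidate keys: {A, B}, {A, C, D}, {B, E}. Prime attributes: {A, B, C, D, E}.
Every FD has a superkey on the left, so the relation is in BCNF.

BCNF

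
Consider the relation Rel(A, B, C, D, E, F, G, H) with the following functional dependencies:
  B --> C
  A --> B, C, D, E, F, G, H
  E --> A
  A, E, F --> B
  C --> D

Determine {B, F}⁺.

Start with {B, F}.
B --> C applies; add {C} → now {B, C, F}.
C --> D applies; add {D} → now {B, C, D, F}.
No further FD applies.

{B, C, D, F}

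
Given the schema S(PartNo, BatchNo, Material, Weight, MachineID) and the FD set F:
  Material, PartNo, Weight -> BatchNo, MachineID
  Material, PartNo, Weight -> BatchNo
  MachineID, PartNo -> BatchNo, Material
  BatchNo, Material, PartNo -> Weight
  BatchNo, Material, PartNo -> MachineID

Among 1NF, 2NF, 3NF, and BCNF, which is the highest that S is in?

Candidate keys: {BatchNo, Material, PartNo}, {MachineID, PartNo}, {Material, PartNo, Weight}. Prime attributes: {BatchNo, MachineID, Material, PartNo, Weight}.
The left-hand side of every FD is a superkey, so BCNF is satisfied.

BCNF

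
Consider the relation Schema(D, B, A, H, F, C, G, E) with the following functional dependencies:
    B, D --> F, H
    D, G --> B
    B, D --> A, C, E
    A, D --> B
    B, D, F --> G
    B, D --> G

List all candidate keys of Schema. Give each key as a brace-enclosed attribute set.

{A, D}, {B, D}, {D, G}

Attributes never on any right-hand side: {D} — every candidate key must contain it.
{A, D}⁺ = {A, B, C, D, E, F, G, H} — all of the relation — so {A, D} is a candidate key.
{B, D}⁺ = {A, B, C, D, E, F, G, H} — all of the relation — so {B, D} is a candidate key.
{D, G}⁺ = {A, B, C, D, E, F, G, H} — all of the relation — so {D, G} is a candidate key.
These are minimal and exhaustive — every other superkey contains one of them.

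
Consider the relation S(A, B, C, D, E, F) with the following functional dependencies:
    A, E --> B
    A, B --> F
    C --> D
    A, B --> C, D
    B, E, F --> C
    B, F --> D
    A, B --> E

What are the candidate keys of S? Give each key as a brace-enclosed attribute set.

{A, B}, {A, E}

{A} never appears on the right of any FD, so every key must include it.
Closure of {A, B} is {A, B, C, D, E, F}, the whole schema; {A, B} is a candidate key.
Closure of {A, E} is {A, B, C, D, E, F}, the whole schema; {A, E} is a candidate key.
Any other superkey properly contains one of these, so there are no further candidate keys.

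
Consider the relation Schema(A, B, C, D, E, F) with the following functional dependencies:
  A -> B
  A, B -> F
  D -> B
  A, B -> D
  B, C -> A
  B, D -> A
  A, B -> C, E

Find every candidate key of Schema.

{A}⁺ = {A, B, C, D, E, F} — all of the relation — so {A} is a candidate key.
{D}⁺ = {A, B, C, D, E, F} — all of the relation — so {D} is a candidate key.
{B, C}⁺ = {A, B, C, D, E, F} — all of the relation — so {B, C} is a candidate key.
No proper subset of any of these is a key, and no other minimal superkey exists.

{A}, {B, C}, {D}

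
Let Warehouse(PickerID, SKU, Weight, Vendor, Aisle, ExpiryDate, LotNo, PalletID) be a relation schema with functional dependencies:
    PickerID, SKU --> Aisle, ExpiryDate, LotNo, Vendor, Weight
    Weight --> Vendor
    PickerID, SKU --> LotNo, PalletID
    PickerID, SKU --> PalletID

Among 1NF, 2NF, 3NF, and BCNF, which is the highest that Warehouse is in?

Candidate key: {PickerID, SKU}. Prime attributes: {PickerID, SKU}.
For Weight --> Vendor we have {Weight}⁺ = {Vendor, Weight}; {Weight} is not a superkey, so BCNF fails.
Because {Vendor} is non-prime and the left side of Weight --> Vendor is not a superkey, the relation is not in 3NF.
No proper subset of a key has a non-prime attribute in its closure, so there is no partial dependency; 2NF holds.

2NF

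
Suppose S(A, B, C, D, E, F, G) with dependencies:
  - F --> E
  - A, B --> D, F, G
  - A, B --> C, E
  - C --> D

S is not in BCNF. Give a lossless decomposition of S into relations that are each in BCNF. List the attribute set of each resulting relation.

Candidate key of the original relation: {A, B}.
In {A, B, C, D, E, F, G}, {F} is not a superkey ({F}⁺ restricted to this set is {E, F}), so split on F --> E into {E, F} and {A, B, C, D, F, G}.
{E, F} is in BCNF.
In {A, B, C, D, F, G}, {C} is not a superkey ({C}⁺ restricted to this set is {C, D}), so split on C --> D into {C, D} and {A, B, C, F, G}.
{C, D} is in BCNF.
{A, B, C, F, G} is in BCNF.

{A, B, C, F, G}; {C, D}; {E, F}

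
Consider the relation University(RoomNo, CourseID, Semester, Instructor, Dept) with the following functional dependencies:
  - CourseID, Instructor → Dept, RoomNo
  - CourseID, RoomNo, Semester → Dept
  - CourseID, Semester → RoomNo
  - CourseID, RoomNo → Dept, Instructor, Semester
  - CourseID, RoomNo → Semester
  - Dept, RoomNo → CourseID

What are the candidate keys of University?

{CourseID, Instructor}, {CourseID, RoomNo}, {CourseID, Semester}, {Dept, RoomNo}

{CourseID, Instructor}⁺ = {CourseID, Dept, Instructor, RoomNo, Semester} — all of the relation — so {CourseID, Instructor} is a candidate key.
{CourseID, RoomNo}⁺ = {CourseID, Dept, Instructor, RoomNo, Semester} — all of the relation — so {CourseID, RoomNo} is a candidate key.
{CourseID, Semester}⁺ = {CourseID, Dept, Instructor, RoomNo, Semester} — all of the relation — so {CourseID, Semester} is a candidate key.
{Dept, RoomNo}⁺ = {CourseID, Dept, Instructor, RoomNo, Semester} — all of the relation — so {Dept, RoomNo} is a candidate key.
These are minimal and exhaustive — every other superkey contains one of them.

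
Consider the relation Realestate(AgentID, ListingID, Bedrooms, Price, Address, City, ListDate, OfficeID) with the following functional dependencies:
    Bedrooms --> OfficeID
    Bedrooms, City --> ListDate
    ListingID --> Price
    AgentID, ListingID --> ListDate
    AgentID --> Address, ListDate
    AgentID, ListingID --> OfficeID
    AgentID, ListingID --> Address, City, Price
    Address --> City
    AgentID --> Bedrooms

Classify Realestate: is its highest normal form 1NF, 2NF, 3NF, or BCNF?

Candidate key: {AgentID, ListingID}. Prime attributes: {AgentID, ListingID}.
For Bedrooms --> OfficeID we have {Bedrooms}⁺ = {Bedrooms, OfficeID}; {Bedrooms} is not a superkey, so BCNF fails.
Bedrooms --> OfficeID determines the non-prime attribute {OfficeID} from a non-superkey — 3NF is violated.
The proper key subset {AgentID} of {AgentID, ListingID} determines non-prime {Address, Bedrooms, City, ListDate, OfficeID}, so the relation is not even in 2NF.

1NF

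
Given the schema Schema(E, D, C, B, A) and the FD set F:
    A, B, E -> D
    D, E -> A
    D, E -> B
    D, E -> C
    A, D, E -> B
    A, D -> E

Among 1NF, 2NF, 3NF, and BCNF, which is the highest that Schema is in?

Candidate keys: {A, B, E}, {A, D}, {D, E}. Prime attributes: {A, B, D, E}.
Each dependency's left side is a superkey — BCNF holds.

BCNF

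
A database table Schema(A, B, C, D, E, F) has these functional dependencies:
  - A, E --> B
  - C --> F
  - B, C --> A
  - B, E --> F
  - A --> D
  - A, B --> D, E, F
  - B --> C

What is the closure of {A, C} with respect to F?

{A, C, D, F}

Start with {A, C}.
C --> F applies; add {F} → now {A, C, F}.
A --> D applies; add {D} → now {A, C, D, F}.
No further FD applies.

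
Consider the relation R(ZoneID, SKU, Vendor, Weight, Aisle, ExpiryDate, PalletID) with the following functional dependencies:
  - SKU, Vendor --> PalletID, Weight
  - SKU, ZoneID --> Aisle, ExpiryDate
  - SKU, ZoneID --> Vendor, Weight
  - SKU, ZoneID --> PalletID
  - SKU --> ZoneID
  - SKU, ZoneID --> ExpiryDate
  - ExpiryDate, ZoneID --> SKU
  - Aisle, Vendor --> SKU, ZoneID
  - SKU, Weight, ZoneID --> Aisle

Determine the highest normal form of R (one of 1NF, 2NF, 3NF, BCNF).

BCNF

Candidate keys: {Aisle, Vendor}, {ExpiryDate, ZoneID}, {SKU}. Prime attributes: {Aisle, ExpiryDate, SKU, Vendor, ZoneID}.
The left-hand side of every FD is a superkey, so BCNF is satisfied.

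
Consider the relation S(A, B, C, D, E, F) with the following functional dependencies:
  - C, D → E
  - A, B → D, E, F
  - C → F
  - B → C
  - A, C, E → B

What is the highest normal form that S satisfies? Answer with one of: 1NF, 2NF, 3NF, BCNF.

Candidate keys: {A, B}, {A, C, D}, {A, C, E}. Prime attributes: {A, B, C, D, E}.
C, D → E breaks BCNF: {C, D}⁺ = {C, D, E, F}, so {C, D} is not a superkey.
C → F has non-prime {F} on the right and a non-superkey on the left, so 3NF fails.
Since {B} ⊂ {A, B} and {B}⁺ ⊇ {F} with {F} non-prime, there is a partial dependency; 2NF fails.

1NF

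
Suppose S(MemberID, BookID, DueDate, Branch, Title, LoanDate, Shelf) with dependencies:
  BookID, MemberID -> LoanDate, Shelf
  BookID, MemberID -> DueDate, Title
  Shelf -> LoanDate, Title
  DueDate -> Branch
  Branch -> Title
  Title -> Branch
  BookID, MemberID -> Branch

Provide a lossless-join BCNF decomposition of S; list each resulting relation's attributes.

{BookID, DueDate, MemberID, Shelf}; {Branch, LoanDate, Shelf}; {Branch, Title}

Candidate key of the original relation: {BookID, MemberID}.
Within {BookID, Branch, DueDate, LoanDate, MemberID, Shelf, Title}: {Shelf}⁺ ∩ {BookID, Branch, DueDate, LoanDate, MemberID, Shelf, Title} = {Branch, LoanDate, Shelf, Title}, not the whole set, so Shelf -> Branch, LoanDate, Title violates BCNF; decompose into {Branch, LoanDate, Shelf, Title} and {BookID, DueDate, MemberID, Shelf}.
Within {Branch, LoanDate, Shelf, Title}: {Branch}⁺ ∩ {Branch, LoanDate, Shelf, Title} = {Branch, Title}, not the whole set, so Branch -> Title violates BCNF; decompose into {Branch, Title} and {Branch, LoanDate, Shelf}.
{Branch, Title}: every determinant is a superkey — BCNF.
{Branch, LoanDate, Shelf}: every determinant is a superkey — BCNF.
{BookID, DueDate, MemberID, Shelf}: every determinant is a superkey — BCNF.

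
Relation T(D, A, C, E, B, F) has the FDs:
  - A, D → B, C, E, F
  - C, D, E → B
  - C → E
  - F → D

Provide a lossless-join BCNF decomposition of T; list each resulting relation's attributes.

Candidate keys of the original relation: {A, D}, {A, F}.
In {A, B, C, D, E, F}, {C, D, E} is not a superkey ({C, D, E}⁺ restricted to this set is {B, C, D, E}), so split on C, D, E → B into {B, C, D, E} and {A, C, D, E, F}.
In {B, C, D, E}, {C} is not a superkey ({C}⁺ restricted to this set is {C, E}), so split on C → E into {C, E} and {B, C, D}.
{C, E} has no BCNF violation.
{B, C, D} has no BCNF violation.
In {A, C, D, E, F}, {C} is not a superkey ({C}⁺ restricted to this set is {C, E}), so split on C → E into {C, E} and {A, C, D, F}.
{C, E} has no BCNF violation.
In {A, C, D, F}, {F} is not a superkey ({F}⁺ restricted to this set is {D, F}), so split on F → D into {D, F} and {A, C, F}.
{D, F} has no BCNF violation.
{A, C, F} has no BCNF violation.

{A, C, F}; {B, C, D}; {C, E}; {D, F}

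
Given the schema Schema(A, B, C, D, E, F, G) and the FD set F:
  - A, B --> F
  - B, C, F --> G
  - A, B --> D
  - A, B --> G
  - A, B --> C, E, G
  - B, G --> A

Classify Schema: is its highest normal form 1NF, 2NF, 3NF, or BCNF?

BCNF

Candidate keys: {A, B}, {B, C, F}, {B, G}. Prime attributes: {A, B, C, F, G}.
Every FD has a superkey on the left, so the relation is in BCNF.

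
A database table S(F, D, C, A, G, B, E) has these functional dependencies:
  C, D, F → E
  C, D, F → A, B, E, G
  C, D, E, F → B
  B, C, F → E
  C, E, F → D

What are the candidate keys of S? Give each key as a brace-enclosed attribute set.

{B, C, F}, {C, D, F}, {C, E, F}

No FD produces {C, F}, so they must be in every candidate key.
{B, C, F}⁺ = {A, B, C, D, E, F, G}, which is every attribute, so {B, C, F} is a candidate key.
{C, D, F}⁺ = {A, B, C, D, E, F, G}, which is every attribute, so {C, D, F} is a candidate key.
{C, E, F}⁺ = {A, B, C, D, E, F, G}, which is every attribute, so {C, E, F} is a candidate key.
No proper subset of any of these is a key, and no other minimal superkey exists.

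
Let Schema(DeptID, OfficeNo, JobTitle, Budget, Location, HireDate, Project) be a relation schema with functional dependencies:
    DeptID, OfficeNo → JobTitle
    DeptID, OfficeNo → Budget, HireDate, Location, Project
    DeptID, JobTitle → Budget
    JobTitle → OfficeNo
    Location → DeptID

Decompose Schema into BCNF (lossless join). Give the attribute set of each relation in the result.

Candidate keys of the original relation: {DeptID, JobTitle}, {DeptID, OfficeNo}, {JobTitle, Location}, {Location, OfficeNo}.
{Budget, DeptID, HireDate, JobTitle, Location, OfficeNo, Project}: {JobTitle} determines {JobTitle, OfficeNo} here but is not a superkey — split on JobTitle → OfficeNo, giving {JobTitle, OfficeNo} and {Budget, DeptID, HireDate, JobTitle, Location, Project}.
{JobTitle, OfficeNo}: every determinant is a superkey — BCNF.
{Budget, DeptID, HireDate, JobTitle, Location, Project}: {Location} determines {DeptID, Location} here but is not a superkey — split on Location → DeptID, giving {DeptID, Location} and {Budget, HireDate, JobTitle, Location, Project}.
{DeptID, Location}: every determinant is a superkey — BCNF.
{Budget, HireDate, JobTitle, Location, Project}: every determinant is a superkey — BCNF.

{Budget, HireDate, JobTitle, Location, Project}; {DeptID, Location}; {JobTitle, OfficeNo}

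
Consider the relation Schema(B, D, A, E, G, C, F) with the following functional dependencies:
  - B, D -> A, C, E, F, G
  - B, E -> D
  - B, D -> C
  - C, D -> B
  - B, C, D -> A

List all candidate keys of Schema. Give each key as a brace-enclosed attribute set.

{B, D}, {B, E}, {C, D}

{B, D} is a candidate key since {B, D}⁺ = {A, B, C, D, E, F, G} covers every attribute.
{B, E} is a candidate key since {B, E}⁺ = {A, B, C, D, E, F, G} covers every attribute.
{C, D} is a candidate key since {C, D}⁺ = {A, B, C, D, E, F, G} covers every attribute.
No proper subset of any of these is a key, and no other minimal superkey exists.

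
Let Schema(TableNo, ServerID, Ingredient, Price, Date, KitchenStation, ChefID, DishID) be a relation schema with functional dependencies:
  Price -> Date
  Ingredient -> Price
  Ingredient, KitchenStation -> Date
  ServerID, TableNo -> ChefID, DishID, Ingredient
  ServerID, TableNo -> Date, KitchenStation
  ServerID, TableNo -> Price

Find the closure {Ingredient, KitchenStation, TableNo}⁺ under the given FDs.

Start with {Ingredient, KitchenStation, TableNo}.
Ingredient -> Price applies; add {Price} → now {Ingredient, KitchenStation, Price, TableNo}.
Ingredient, KitchenStation -> Date applies; add {Date} → now {Date, Ingredient, KitchenStation, Price, TableNo}.
No further FD applies.

{Date, Ingredient, KitchenStation, Price, TableNo}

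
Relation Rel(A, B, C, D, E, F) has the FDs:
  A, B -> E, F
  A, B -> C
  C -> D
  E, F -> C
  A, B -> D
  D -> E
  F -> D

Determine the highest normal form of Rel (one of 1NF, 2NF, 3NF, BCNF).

Candidate key: {A, B}. Prime attributes: {A, B}.
For C -> D we have {C}⁺ = {C, D, E}; {C} is not a superkey, so BCNF fails.
C -> D has non-prime {D} on the right and a non-superkey on the left, so 3NF fails.
No proper subset of a key has a non-prime attribute in its closure, so there is no partial dependency; 2NF holds.

2NF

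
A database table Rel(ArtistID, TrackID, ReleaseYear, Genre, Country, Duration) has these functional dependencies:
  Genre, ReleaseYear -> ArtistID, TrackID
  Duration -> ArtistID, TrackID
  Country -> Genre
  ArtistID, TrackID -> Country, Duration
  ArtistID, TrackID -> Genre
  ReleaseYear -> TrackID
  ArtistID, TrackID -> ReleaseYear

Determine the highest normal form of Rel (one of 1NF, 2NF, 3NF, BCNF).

Candidate keys: {ArtistID, ReleaseYear}, {ArtistID, TrackID}, {Country, ReleaseYear}, {Duration}, {Genre, ReleaseYear}. Prime attributes: {ArtistID, Country, Duration, Genre, ReleaseYear, TrackID}.
For Country -> Genre we have {Country}⁺ = {Country, Genre}; {Country} is not a superkey, so BCNF fails.
Its right-hand attributes {Genre} are all prime, as are those of every other non-superkey FD — the relation is in 3NF.

3NF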